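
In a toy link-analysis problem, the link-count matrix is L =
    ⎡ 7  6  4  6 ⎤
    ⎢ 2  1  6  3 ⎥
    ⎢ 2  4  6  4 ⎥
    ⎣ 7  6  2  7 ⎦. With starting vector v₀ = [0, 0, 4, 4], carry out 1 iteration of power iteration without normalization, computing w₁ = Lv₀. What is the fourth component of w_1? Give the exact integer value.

36

w1 = Lv₀ = (7·0 + 6·0 + 4·4 + 6·4; 2·0 + 1·0 + 6·4 + 3·4; 2·0 + 4·0 + 6·4 + 4·4; 7·0 + 6·0 + 2·4 + 7·4) = (40, 36, 40, 36)
The requested component of w1 is 36.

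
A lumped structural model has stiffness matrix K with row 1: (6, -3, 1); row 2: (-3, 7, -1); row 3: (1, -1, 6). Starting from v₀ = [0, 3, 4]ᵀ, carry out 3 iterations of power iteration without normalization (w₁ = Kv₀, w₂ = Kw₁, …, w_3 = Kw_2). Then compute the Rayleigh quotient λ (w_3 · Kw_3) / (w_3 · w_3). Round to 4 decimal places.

7.9312

w1 = Kv₀ = (-5, 17, 21)
w2 = Kw1 = (-60, 113, 104)
w3 = Kw2 = (-595, 867, 451)
Kw3 = (-5720, 7403, 1244)
w3·Kw3 = (-595)·(-5720) + 867·7403 + 451·1244 = 10382845; w3·w3 = (-595)·(-595) + 867·867 + 451·451 = 1309115
λ ≈ 10382845/1309115 = 7.9312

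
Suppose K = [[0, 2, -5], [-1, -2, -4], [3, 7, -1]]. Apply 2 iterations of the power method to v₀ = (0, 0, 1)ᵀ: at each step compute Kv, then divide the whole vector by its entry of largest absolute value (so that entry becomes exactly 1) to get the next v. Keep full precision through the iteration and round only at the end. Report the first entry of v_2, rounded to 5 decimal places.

Kv0 = (-5.000000, -4.000000, -1.000000); divide by -5.000000 → v1 = (1.000000, 0.800000, 0.200000)
Kv1 = (0.600000, -3.400000, 8.400000); divide by 8.400000 → v2 = (0.071429, -0.404762, 1.000000)
Requested entry of v2: -3/-42 = 0.07143

0.07143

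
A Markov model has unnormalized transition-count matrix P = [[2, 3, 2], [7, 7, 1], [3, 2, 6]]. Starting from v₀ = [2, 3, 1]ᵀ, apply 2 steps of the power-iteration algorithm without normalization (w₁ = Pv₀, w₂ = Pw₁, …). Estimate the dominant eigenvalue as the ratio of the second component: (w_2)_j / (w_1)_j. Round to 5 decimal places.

w1 = Pv₀ = (2·2 + 3·3 + 2·1; 7·2 + 7·3 + 1·1; 3·2 + 2·3 + 6·1) = (15, 36, 18)
w2 = Pw1 = (2·15 + 3·36 + 2·18; 7·15 + 7·36 + 1·18; 3·15 + 2·36 + 6·18) = (174, 375, 225)
Ratio at component: 375 / 36 = 10.41667

λ ≈ 10.41667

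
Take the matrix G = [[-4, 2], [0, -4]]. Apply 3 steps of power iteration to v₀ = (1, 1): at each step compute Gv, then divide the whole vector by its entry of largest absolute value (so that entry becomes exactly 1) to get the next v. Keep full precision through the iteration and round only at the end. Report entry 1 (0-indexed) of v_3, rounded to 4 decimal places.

1.0000

Gv0 = (-2.00000, -4.00000); divide by -4.00000 → v1 = (0.50000, 1.00000)
Gv1 = (0.00000, -4.00000); divide by -4.00000 → v2 = (0.00000, 1.00000)
Gv2 = (2.00000, -4.00000); divide by -4.00000 → v3 = (-0.50000, 1.00000)
Requested entry of v3: -64/-64 = 1.0000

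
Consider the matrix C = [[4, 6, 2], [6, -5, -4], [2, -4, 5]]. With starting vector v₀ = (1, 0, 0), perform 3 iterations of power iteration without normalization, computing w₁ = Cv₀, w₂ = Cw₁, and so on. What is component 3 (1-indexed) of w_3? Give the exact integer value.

w1 = Cv₀ = (4·1 + 6·0 + 2·0; 6·1 + (-5)·0 + (-4)·0; 2·1 + (-4)·0 + 5·0) = (4, 6, 2)
w2 = Cw1 = (4·4 + 6·6 + 2·2; 6·4 + (-5)·6 + (-4)·2; 2·4 + (-4)·6 + 5·2) = (56, -14, -6)
w3 = Cw2 = (128, 430, 138)
The requested component of w3 is 138.

138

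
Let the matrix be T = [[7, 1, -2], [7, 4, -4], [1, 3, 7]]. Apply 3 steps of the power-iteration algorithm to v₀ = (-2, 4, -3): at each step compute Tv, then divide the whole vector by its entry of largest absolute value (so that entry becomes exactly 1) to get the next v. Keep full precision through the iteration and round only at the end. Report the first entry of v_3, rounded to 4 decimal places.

Tv0 = (-4.00000, 14.00000, -11.00000); divide by 14.00000 → v1 = (-0.28571, 1.00000, -0.78571)
Tv1 = (0.57143, 5.14286, -2.78571); divide by 5.14286 → v2 = (0.11111, 1.00000, -0.54167)
Tv2 = (2.86111, 6.94444, -0.68056); divide by 6.94444 → v3 = (0.41200, 1.00000, -0.09800)
Requested entry of v3: 206/500 = 0.4120

0.4120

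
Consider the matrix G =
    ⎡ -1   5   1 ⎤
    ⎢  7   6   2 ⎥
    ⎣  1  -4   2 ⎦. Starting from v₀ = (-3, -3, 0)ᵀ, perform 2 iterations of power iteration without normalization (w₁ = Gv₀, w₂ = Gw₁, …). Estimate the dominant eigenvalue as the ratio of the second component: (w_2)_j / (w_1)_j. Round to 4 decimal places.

w1 = Gv₀ = (-12, -39, 9)
w2 = Gw1 = (-174, -300, 162)
Ratio at component: -300 / -39 = 7.6923

λ ≈ 7.6923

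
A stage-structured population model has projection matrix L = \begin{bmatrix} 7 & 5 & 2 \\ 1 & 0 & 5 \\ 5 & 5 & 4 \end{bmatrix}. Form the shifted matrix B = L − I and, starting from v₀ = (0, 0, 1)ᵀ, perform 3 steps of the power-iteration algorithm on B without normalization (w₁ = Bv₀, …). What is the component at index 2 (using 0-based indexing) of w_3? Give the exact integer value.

B = L − I has rows (6, 5, 2); (1, -1, 5); (5, 5, 3)
w1 = Bv₀ = (6·0 + 5·0 + 2·1; 1·0 + (-1)·0 + 5·1; 5·0 + 5·0 + 3·1) = (2, 5, 3)
w2 = Bw1 = (6·2 + 5·5 + 2·3; 1·2 + (-1)·5 + 5·3; 5·2 + 5·5 + 3·3) = (43, 12, 44)
w3 = Bw2 = (406, 251, 407)
Requested component of w3: 407

407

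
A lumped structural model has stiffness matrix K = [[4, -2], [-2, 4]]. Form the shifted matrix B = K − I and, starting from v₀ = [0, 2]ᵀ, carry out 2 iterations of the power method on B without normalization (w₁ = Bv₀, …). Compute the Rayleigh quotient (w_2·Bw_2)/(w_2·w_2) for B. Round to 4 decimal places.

4.9936

B = K − I has rows (3, -2); (-2, 3)
w1 = Bv₀ = (-4, 6)
w2 = Bw1 = (-24, 26)
Bw2 = (-124, 126)
w2·Bw2 = 6252; w2·w2 = 1252; μ ≈ 6252/1252 = 4.9936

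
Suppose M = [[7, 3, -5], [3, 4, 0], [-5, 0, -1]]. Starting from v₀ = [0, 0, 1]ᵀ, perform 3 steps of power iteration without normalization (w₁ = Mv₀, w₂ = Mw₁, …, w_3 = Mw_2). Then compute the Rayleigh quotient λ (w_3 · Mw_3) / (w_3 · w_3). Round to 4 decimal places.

10.4035

w1 = Mv₀ = (7·0 + 3·0 + (-5)·1; 3·0 + 4·0 + 0·1; (-5)·0 + 0·0 + (-1)·1) = (-5, 0, -1)
w2 = Mw1 = (7·(-5) + 3·0 + (-5)·(-1); 3·(-5) + 4·0 + 0·(-1); (-5)·(-5) + 0·0 + (-1)·(-1)) = (-30, -15, 26)
w3 = Mw2 = (-385, -150, 124)
Mw3 = (-3765, -1755, 1801)
w3·Mw3 = (-385)·(-3765) + (-150)·(-1755) + 124·1801 = 1936099; w3·w3 = (-385)·(-385) + (-150)·(-150) + 124·124 = 186101
λ ≈ 1936099/186101 = 10.4035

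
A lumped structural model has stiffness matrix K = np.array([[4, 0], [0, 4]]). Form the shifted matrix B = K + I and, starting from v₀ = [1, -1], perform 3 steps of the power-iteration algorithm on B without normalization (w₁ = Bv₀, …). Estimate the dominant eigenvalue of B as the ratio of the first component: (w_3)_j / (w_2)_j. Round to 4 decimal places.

5.0000

B = K + I has rows (5, 0); (0, 5)
w1 = Bv₀ = (5·1 + 0·(-1); 0·1 + 5·(-1)) = (5, -5)
w2 = Bw1 = (5·5 + 0·(-5); 0·5 + 5·(-5)) = (25, -25)
w3 = Bw2 = (125, -125)
Ratio: 125/25 = 5.0000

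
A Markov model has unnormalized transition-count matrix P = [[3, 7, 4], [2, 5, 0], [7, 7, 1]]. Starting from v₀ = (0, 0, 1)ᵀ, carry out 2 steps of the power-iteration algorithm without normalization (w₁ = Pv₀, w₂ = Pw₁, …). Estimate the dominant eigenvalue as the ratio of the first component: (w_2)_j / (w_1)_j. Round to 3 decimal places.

w1 = Pv₀ = (4, 0, 1)
w2 = Pw1 = (16, 8, 29)
Ratio at component: 16 / 4 = 4.000

4.000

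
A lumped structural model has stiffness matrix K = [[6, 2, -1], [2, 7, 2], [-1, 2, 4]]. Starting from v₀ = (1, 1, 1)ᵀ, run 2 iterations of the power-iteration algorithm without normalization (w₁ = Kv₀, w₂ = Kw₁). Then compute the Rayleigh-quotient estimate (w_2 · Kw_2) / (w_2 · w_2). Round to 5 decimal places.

w1 = Kv₀ = (6·1 + 2·1 + (-1)·1; 2·1 + 7·1 + 2·1; (-1)·1 + 2·1 + 4·1) = (7, 11, 5)
w2 = Kw1 = (6·7 + 2·11 + (-1)·5; 2·7 + 7·11 + 2·5; (-1)·7 + 2·11 + 4·5) = (59, 101, 35)
Kw2 = (521, 895, 283)
w2·Kw2 = 59·521 + 101·895 + 35·283 = 131039; w2·w2 = 59·59 + 101·101 + 35·35 = 14907
λ ≈ 131039/14907 = 8.79043

λ ≈ 8.79043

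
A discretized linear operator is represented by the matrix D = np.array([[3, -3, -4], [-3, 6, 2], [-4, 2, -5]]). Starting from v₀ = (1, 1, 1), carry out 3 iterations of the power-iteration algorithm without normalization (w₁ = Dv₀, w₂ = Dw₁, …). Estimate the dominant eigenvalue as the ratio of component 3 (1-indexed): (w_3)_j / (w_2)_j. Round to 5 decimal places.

w1 = Dv₀ = (3·1 + (-3)·1 + (-4)·1; (-3)·1 + 6·1 + 2·1; (-4)·1 + 2·1 + (-5)·1) = (-4, 5, -7)
w2 = Dw1 = (3·(-4) + (-3)·5 + (-4)·(-7); (-3)·(-4) + 6·5 + 2·(-7); (-4)·(-4) + 2·5 + (-5)·(-7)) = (1, 28, 61)
w3 = Dw2 = (-325, 287, -253)
Ratio at component: -253 / 61 = -4.14754

λ ≈ -4.14754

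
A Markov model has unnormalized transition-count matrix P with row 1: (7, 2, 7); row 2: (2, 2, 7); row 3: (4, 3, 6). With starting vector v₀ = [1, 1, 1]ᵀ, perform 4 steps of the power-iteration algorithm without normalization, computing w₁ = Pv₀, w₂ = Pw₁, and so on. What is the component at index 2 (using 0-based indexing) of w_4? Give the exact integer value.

w1 = Pv₀ = (16, 11, 13)
w2 = Pw1 = (225, 145, 175)
w3 = Pw2 = (3090, 1965, 2385)
w4 = Pw3 = (42255, 26805, 32565)
The requested component of w4 is 32565.

32565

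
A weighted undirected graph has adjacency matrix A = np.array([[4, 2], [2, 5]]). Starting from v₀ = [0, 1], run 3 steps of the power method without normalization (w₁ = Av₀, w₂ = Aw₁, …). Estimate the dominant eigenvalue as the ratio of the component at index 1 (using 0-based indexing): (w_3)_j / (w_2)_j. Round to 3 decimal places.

6.241

w1 = Av₀ = (4·0 + 2·1; 2·0 + 5·1) = (2, 5)
w2 = Aw1 = (4·2 + 2·5; 2·2 + 5·5) = (18, 29)
w3 = Aw2 = (130, 181)
Ratio at component: 181 / 29 = 6.241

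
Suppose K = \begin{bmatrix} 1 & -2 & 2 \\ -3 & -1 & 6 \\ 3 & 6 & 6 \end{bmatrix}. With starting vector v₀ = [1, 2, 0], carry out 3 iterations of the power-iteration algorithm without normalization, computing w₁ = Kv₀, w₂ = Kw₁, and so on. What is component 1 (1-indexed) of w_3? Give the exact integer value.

w1 = Kv₀ = (1·1 + (-2)·2 + 2·0; (-3)·1 + (-1)·2 + 6·0; 3·1 + 6·2 + 6·0) = (-3, -5, 15)
w2 = Kw1 = (1·(-3) + (-2)·(-5) + 2·15; (-3)·(-3) + (-1)·(-5) + 6·15; 3·(-3) + 6·(-5) + 6·15) = (37, 104, 51)
w3 = Kw2 = (-69, 91, 1041)
The requested component of w3 is -69.

-69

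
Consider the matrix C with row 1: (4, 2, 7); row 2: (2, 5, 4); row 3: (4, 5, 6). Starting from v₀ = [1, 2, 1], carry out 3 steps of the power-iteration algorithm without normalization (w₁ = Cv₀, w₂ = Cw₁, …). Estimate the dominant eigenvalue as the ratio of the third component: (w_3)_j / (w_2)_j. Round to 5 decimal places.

w1 = Cv₀ = (4·1 + 2·2 + 7·1; 2·1 + 5·2 + 4·1; 4·1 + 5·2 + 6·1) = (15, 16, 20)
w2 = Cw1 = (4·15 + 2·16 + 7·20; 2·15 + 5·16 + 4·20; 4·15 + 5·16 + 6·20) = (232, 190, 260)
w3 = Cw2 = (3128, 2454, 3438)
Ratio at component: 3438 / 260 = 13.22308

λ ≈ 13.22308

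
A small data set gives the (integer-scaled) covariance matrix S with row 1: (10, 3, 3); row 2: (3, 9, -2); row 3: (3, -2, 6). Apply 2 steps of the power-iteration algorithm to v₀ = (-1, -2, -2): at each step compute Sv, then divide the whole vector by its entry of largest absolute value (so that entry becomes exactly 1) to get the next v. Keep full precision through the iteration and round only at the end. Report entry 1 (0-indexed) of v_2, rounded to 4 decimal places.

0.6480

Sv0 = (-22.00000, -17.00000, -11.00000); divide by -22.00000 → v1 = (1.00000, 0.77273, 0.50000)
Sv1 = (13.81818, 8.95455, 4.45455); divide by 13.81818 → v2 = (1.00000, 0.64803, 0.32237)
Requested entry of v2: -197/-304 = 0.6480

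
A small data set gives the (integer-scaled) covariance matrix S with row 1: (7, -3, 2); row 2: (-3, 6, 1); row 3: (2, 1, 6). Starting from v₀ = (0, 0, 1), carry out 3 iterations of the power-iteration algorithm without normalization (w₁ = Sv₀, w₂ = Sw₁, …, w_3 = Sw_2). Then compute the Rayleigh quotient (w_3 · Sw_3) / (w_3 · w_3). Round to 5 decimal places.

w1 = Sv₀ = (7·0 + (-3)·0 + 2·1; (-3)·0 + 6·0 + 1·1; 2·0 + 1·0 + 6·1) = (2, 1, 6)
w2 = Sw1 = (7·2 + (-3)·1 + 2·6; (-3)·2 + 6·1 + 1·6; 2·2 + 1·1 + 6·6) = (23, 6, 41)
w3 = Sw2 = (225, 8, 298)
Sw3 = (2147, -329, 2246)
w3·Sw3 = 225·2147 + 8·(-329) + 298·2246 = 1149751; w3·w3 = 225·225 + 8·8 + 298·298 = 139493
λ ≈ 1149751/139493 = 8.24236

8.24236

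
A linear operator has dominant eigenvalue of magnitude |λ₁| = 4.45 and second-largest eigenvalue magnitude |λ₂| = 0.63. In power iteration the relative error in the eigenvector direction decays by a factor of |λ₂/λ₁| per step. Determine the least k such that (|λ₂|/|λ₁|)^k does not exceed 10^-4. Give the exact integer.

5

|λ₂/λ₁| = 0.63/4.45 = 0.14157
Need k ≥ ln(10^-4) / ln(0.14157) = -9.2103 / -1.9549 ≈ 4.711
Smallest integer k satisfying the bound: 5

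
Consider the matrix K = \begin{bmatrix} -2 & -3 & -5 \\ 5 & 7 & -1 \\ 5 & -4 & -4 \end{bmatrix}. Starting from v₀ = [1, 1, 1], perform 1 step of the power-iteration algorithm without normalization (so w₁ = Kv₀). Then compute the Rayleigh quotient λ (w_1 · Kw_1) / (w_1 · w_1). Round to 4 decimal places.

λ ≈ 2.4174

w1 = Kv₀ = ((-2)·1 + (-3)·1 + (-5)·1; 5·1 + 7·1 + (-1)·1; 5·1 + (-4)·1 + (-4)·1) = (-10, 11, -3)
Kw1 = (2, 30, -82)
w1·Kw1 = (-10)·2 + 11·30 + (-3)·(-82) = 556; w1·w1 = (-10)·(-10) + 11·11 + (-3)·(-3) = 230
λ ≈ 556/230 = 2.4174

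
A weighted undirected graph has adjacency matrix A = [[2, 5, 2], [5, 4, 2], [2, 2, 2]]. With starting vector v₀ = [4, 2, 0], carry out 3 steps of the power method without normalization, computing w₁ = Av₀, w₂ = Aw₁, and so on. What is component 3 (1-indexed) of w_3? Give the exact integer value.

1084

w1 = Av₀ = (2·4 + 5·2 + 2·0; 5·4 + 4·2 + 2·0; 2·4 + 2·2 + 2·0) = (18, 28, 12)
w2 = Aw1 = (2·18 + 5·28 + 2·12; 5·18 + 4·28 + 2·12; 2·18 + 2·28 + 2·12) = (200, 226, 116)
w3 = Aw2 = (1762, 2136, 1084)
The requested component of w3 is 1084.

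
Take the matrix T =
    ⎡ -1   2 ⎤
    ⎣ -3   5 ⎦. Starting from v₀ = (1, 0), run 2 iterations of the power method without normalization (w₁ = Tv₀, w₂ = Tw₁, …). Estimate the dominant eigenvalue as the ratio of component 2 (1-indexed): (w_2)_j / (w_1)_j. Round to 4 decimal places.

λ ≈ 4.0000

w1 = Tv₀ = (-1, -3)
w2 = Tw1 = (-5, -12)
Ratio at component: -12 / -3 = 4.0000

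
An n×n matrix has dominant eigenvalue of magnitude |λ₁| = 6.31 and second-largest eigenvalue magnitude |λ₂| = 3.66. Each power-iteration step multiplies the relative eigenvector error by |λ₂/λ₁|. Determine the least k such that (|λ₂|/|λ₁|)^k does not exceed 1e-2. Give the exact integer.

9

|λ₂/λ₁| = 3.66/6.31 = 0.58003
Need k ≥ ln(1e-2) / ln(0.58003) = -4.6052 / -0.5447 ≈ 8.455
Smallest integer k satisfying the bound: 9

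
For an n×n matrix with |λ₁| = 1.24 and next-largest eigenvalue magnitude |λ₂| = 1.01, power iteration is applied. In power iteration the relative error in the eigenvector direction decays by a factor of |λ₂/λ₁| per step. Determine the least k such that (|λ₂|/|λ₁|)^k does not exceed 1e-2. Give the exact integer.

|λ₂/λ₁| = 1.01/1.24 = 0.81452
Need k ≥ ln(1e-2) / ln(0.81452) = -4.6052 / -0.2052 ≈ 22.447
Smallest integer k satisfying the bound: 23

23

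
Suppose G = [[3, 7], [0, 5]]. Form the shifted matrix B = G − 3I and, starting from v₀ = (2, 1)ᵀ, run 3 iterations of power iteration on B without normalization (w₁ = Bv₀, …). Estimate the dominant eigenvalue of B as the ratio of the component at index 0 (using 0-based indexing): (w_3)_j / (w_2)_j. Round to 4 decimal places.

μ ≈ 2.0000

B = G − 3I has rows (0, 7); (0, 2)
w1 = Bv₀ = (7, 2)
w2 = Bw1 = (14, 4)
w3 = Bw2 = (28, 8)
Ratio: 28/14 = 2.0000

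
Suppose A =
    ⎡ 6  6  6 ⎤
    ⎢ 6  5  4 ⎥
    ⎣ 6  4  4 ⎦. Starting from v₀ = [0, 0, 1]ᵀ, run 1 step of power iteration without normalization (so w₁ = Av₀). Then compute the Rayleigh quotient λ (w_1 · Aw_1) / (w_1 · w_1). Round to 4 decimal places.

15.6471

w1 = Av₀ = (6·0 + 6·0 + 6·1; 6·0 + 5·0 + 4·1; 6·0 + 4·0 + 4·1) = (6, 4, 4)
Aw1 = (84, 72, 68)
w1·Aw1 = 6·84 + 4·72 + 4·68 = 1064; w1·w1 = 6·6 + 4·4 + 4·4 = 68
λ ≈ 1064/68 = 15.6471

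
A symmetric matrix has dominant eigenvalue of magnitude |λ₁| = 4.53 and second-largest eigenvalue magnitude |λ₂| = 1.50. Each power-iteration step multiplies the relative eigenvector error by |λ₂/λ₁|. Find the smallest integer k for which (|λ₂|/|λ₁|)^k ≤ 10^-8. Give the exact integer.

17

|λ₂/λ₁| = 1.50/4.53 = 0.33113
Need k ≥ ln(10^-8) / ln(0.33113) = -18.4207 / -1.1053 ≈ 16.666
Smallest integer k satisfying the bound: 17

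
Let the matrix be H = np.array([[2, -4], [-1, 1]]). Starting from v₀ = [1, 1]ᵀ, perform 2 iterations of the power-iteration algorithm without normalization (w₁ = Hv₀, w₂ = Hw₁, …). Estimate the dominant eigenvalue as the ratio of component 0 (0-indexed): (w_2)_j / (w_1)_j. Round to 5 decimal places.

w1 = Hv₀ = (2·1 + (-4)·1; (-1)·1 + 1·1) = (-2, 0)
w2 = Hw1 = (2·(-2) + (-4)·0; (-1)·(-2) + 1·0) = (-4, 2)
Ratio at component: -4 / -2 = 2.00000

2.00000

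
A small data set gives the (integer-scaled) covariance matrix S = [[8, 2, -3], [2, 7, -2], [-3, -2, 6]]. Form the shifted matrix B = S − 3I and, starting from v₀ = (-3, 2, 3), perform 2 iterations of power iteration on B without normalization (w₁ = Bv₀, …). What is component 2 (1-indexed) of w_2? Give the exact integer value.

B = S − 3I has rows (5, 2, -3); (2, 4, -2); (-3, -2, 3)
w1 = Bv₀ = (5·(-3) + 2·2 + (-3)·3; 2·(-3) + 4·2 + (-2)·3; (-3)·(-3) + (-2)·2 + 3·3) = (-20, -4, 14)
w2 = Bw1 = (5·(-20) + 2·(-4) + (-3)·14; 2·(-20) + 4·(-4) + (-2)·14; (-3)·(-20) + (-2)·(-4) + 3·14) = (-150, -84, 110)
Requested component of w2: -84

-84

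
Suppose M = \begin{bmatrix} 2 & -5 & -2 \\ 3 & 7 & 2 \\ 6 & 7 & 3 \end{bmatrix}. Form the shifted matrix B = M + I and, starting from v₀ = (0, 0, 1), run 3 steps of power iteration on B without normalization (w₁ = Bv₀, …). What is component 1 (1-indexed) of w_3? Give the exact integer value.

-198

B = M + I has rows (3, -5, -2); (3, 8, 2); (6, 7, 4)
w1 = Bv₀ = (3·0 + (-5)·0 + (-2)·1; 3·0 + 8·0 + 2·1; 6·0 + 7·0 + 4·1) = (-2, 2, 4)
w2 = Bw1 = (3·(-2) + (-5)·2 + (-2)·4; 3·(-2) + 8·2 + 2·4; 6·(-2) + 7·2 + 4·4) = (-24, 18, 18)
w3 = Bw2 = (-198, 108, 54)
Requested component of w3: -198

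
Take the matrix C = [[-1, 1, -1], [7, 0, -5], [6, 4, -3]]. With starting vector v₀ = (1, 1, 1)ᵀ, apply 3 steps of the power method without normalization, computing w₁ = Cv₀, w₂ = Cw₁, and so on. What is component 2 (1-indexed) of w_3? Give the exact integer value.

w1 = Cv₀ = ((-1)·1 + 1·1 + (-1)·1; 7·1 + 0·1 + (-5)·1; 6·1 + 4·1 + (-3)·1) = (-1, 2, 7)
w2 = Cw1 = ((-1)·(-1) + 1·2 + (-1)·7; 7·(-1) + 0·2 + (-5)·7; 6·(-1) + 4·2 + (-3)·7) = (-4, -42, -19)
w3 = Cw2 = (-19, 67, -135)
The requested component of w3 is 67.

67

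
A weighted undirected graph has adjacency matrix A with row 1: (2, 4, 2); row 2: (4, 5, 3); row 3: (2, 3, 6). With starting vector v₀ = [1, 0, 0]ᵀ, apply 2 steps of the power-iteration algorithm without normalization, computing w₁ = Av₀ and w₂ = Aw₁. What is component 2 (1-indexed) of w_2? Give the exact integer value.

w1 = Av₀ = (2·1 + 4·0 + 2·0; 4·1 + 5·0 + 3·0; 2·1 + 3·0 + 6·0) = (2, 4, 2)
w2 = Aw1 = (2·2 + 4·4 + 2·2; 4·2 + 5·4 + 3·2; 2·2 + 3·4 + 6·2) = (24, 34, 28)
The requested component of w2 is 34.

34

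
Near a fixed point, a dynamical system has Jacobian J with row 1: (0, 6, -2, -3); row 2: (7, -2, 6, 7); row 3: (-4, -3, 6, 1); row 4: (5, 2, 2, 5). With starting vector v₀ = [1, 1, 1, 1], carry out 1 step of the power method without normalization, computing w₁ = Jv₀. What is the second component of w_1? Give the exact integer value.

w1 = Jv₀ = (1, 18, 0, 14)
The requested component of w1 is 18.

18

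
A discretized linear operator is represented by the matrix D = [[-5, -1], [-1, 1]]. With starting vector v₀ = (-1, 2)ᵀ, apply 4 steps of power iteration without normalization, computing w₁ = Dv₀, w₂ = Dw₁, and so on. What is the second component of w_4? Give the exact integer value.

w1 = Dv₀ = (3, 3)
w2 = Dw1 = (-18, 0)
w3 = Dw2 = (90, 18)
w4 = Dw3 = (-468, -72)
The requested component of w4 is -72.

-72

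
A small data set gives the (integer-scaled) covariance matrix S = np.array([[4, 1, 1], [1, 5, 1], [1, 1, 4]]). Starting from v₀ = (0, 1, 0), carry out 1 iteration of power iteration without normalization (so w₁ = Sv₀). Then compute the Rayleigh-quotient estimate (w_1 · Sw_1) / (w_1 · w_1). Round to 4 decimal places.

5.7407

w1 = Sv₀ = (4·0 + 1·1 + 1·0; 1·0 + 5·1 + 1·0; 1·0 + 1·1 + 4·0) = (1, 5, 1)
Sw1 = (10, 27, 10)
w1·Sw1 = 1·10 + 5·27 + 1·10 = 155; w1·w1 = 1·1 + 5·5 + 1·1 = 27
λ ≈ 155/27 = 5.7407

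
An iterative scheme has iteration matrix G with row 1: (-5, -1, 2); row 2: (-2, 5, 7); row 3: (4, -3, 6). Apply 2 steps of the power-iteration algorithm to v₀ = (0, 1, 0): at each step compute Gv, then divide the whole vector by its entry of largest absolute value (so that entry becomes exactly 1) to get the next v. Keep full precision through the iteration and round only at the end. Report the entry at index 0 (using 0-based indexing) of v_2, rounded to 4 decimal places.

Gv0 = (-1.00000, 5.00000, -3.00000); divide by 5.00000 → v1 = (-0.20000, 1.00000, -0.60000)
Gv1 = (-1.20000, 1.20000, -7.40000); divide by -7.40000 → v2 = (0.16216, -0.16216, 1.00000)
Requested entry of v2: -6/-37 = 0.1622

0.1622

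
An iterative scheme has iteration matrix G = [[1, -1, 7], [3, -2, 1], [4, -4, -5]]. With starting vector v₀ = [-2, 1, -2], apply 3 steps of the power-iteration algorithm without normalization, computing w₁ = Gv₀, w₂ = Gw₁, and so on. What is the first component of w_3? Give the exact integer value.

w1 = Gv₀ = (-17, -10, -2)
w2 = Gw1 = (-21, -33, -18)
w3 = Gw2 = (-114, -15, 138)
The requested component of w3 is -114.

-114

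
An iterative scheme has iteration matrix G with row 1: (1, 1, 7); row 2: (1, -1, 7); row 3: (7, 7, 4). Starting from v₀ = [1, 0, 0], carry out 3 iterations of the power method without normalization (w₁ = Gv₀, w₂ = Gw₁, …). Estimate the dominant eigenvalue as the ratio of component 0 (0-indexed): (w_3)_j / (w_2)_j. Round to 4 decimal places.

7.7255

w1 = Gv₀ = (1·1 + 1·0 + 7·0; 1·1 + (-1)·0 + 7·0; 7·1 + 7·0 + 4·0) = (1, 1, 7)
w2 = Gw1 = (1·1 + 1·1 + 7·7; 1·1 + (-1)·1 + 7·7; 7·1 + 7·1 + 4·7) = (51, 49, 42)
w3 = Gw2 = (394, 296, 868)
Ratio at component: 394 / 51 = 7.7255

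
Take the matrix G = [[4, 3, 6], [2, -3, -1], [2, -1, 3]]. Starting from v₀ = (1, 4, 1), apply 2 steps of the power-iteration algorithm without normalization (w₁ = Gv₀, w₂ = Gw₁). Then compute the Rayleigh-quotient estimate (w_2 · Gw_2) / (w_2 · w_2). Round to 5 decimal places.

3.91229

w1 = Gv₀ = (22, -11, 1)
w2 = Gw1 = (61, 76, 58)
Gw2 = (820, -164, 220)
w2·Gw2 = 61·820 + 76·(-164) + 58·220 = 50316; w2·w2 = 61·61 + 76·76 + 58·58 = 12861
λ ≈ 50316/12861 = 3.91229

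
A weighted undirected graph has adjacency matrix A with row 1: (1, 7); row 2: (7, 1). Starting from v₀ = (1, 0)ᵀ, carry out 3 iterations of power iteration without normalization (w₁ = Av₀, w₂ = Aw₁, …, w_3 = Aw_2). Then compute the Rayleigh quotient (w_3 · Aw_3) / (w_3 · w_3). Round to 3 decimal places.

5.885

w1 = Av₀ = (1·1 + 7·0; 7·1 + 1·0) = (1, 7)
w2 = Aw1 = (1·1 + 7·7; 7·1 + 1·7) = (50, 14)
w3 = Aw2 = (148, 364)
Aw3 = (2696, 1400)
w3·Aw3 = 148·2696 + 364·1400 = 908608; w3·w3 = 148·148 + 364·364 = 154400
λ ≈ 908608/154400 = 5.885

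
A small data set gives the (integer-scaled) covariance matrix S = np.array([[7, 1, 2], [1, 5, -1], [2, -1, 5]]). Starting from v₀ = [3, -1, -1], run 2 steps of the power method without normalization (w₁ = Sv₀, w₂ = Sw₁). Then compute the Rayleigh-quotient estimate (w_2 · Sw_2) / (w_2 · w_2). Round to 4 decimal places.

w1 = Sv₀ = (18, -1, 2)
w2 = Sw1 = (129, 11, 47)
Sw2 = (1008, 137, 482)
w2·Sw2 = 129·1008 + 11·137 + 47·482 = 154193; w2·w2 = 129·129 + 11·11 + 47·47 = 18971
λ ≈ 154193/18971 = 8.1278

8.1278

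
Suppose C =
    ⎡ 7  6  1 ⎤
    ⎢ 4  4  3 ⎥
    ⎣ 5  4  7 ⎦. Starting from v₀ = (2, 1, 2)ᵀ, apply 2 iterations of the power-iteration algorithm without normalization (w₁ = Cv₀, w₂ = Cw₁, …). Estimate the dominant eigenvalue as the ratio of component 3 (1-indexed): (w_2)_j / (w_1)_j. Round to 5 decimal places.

w1 = Cv₀ = (7·2 + 6·1 + 1·2; 4·2 + 4·1 + 3·2; 5·2 + 4·1 + 7·2) = (22, 18, 28)
w2 = Cw1 = (7·22 + 6·18 + 1·28; 4·22 + 4·18 + 3·28; 5·22 + 4·18 + 7·28) = (290, 244, 378)
Ratio at component: 378 / 28 = 13.50000

λ ≈ 13.50000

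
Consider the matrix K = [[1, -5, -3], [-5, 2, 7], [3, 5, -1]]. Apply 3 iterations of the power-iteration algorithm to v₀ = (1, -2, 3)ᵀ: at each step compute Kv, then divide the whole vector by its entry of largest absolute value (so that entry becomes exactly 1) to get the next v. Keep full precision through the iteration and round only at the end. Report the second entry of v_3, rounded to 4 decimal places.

1.0000

Kv0 = (2.00000, 12.00000, -10.00000); divide by 12.00000 → v1 = (0.16667, 1.00000, -0.83333)
Kv1 = (-2.33333, -4.66667, 6.33333); divide by 6.33333 → v2 = (-0.36842, -0.73684, 1.00000)
Kv2 = (0.31579, 7.36842, -5.78947); divide by 7.36842 → v3 = (0.04286, 1.00000, -0.78571)
Requested entry of v3: 560/560 = 1.0000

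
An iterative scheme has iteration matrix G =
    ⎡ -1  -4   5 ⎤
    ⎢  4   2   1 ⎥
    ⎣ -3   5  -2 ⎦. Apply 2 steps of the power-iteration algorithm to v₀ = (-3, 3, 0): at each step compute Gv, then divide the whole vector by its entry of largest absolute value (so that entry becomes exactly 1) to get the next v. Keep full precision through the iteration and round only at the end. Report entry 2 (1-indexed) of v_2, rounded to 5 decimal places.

-0.15686

Gv0 = (-9.000000, -6.000000, 24.000000); divide by 24.000000 → v1 = (-0.375000, -0.250000, 1.000000)
Gv1 = (6.375000, -1.000000, -2.125000); divide by 6.375000 → v2 = (1.000000, -0.156863, -0.333333)
Requested entry of v2: -24/153 = -0.15686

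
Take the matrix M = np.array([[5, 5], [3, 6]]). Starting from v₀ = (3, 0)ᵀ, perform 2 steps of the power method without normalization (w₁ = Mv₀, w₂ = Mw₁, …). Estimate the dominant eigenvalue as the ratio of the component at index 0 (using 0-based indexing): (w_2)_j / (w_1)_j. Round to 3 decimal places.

w1 = Mv₀ = (15, 9)
w2 = Mw1 = (120, 99)
Ratio at component: 120 / 15 = 8.000

λ ≈ 8.000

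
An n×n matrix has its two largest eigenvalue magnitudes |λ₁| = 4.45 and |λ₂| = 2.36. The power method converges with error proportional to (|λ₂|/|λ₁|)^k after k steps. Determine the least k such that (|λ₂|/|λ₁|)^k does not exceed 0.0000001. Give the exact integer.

26

|λ₂/λ₁| = 2.36/4.45 = 0.53034
Need k ≥ ln(0.0000001) / ln(0.53034) = -16.1181 / -0.6342 ≈ 25.413
Smallest integer k satisfying the bound: 26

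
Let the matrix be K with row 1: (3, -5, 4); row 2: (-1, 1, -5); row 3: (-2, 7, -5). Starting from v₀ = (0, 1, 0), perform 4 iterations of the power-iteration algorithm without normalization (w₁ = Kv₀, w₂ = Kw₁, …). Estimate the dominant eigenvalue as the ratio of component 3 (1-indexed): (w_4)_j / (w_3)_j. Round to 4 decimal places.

w1 = Kv₀ = (3·0 + (-5)·1 + 4·0; (-1)·0 + 1·1 + (-5)·0; (-2)·0 + 7·1 + (-5)·0) = (-5, 1, 7)
w2 = Kw1 = (3·(-5) + (-5)·1 + 4·7; (-1)·(-5) + 1·1 + (-5)·7; (-2)·(-5) + 7·1 + (-5)·7) = (8, -29, -18)
w3 = Kw2 = (97, 53, -129)
w4 = Kw3 = (-490, 601, 822)
Ratio at component: 822 / -129 = -6.3721

λ ≈ -6.3721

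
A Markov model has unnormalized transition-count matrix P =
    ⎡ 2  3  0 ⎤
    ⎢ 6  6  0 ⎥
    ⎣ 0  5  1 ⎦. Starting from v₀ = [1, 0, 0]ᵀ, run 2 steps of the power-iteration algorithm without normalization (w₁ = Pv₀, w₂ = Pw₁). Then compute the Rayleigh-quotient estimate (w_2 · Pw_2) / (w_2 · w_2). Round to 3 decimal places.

λ ≈ 8.784

w1 = Pv₀ = (2·1 + 3·0 + 0·0; 6·1 + 6·0 + 0·0; 0·1 + 5·0 + 1·0) = (2, 6, 0)
w2 = Pw1 = (2·2 + 3·6 + 0·0; 6·2 + 6·6 + 0·0; 0·2 + 5·6 + 1·0) = (22, 48, 30)
Pw2 = (188, 420, 270)
w2·Pw2 = 22·188 + 48·420 + 30·270 = 32396; w2·w2 = 22·22 + 48·48 + 30·30 = 3688
λ ≈ 32396/3688 = 8.784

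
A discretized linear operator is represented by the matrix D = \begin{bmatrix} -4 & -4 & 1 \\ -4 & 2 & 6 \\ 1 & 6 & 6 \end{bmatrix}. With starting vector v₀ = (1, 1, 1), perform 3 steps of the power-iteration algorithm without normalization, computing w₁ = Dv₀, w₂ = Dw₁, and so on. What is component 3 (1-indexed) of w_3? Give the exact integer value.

1279

w1 = Dv₀ = (-7, 4, 13)
w2 = Dw1 = (25, 114, 95)
w3 = Dw2 = (-461, 698, 1279)
The requested component of w3 is 1279.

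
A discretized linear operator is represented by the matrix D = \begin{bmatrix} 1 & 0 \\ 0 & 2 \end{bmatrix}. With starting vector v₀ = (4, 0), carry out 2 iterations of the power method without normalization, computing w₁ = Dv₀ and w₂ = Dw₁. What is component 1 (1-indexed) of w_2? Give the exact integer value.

4

w1 = Dv₀ = (1·4 + 0·0; 0·4 + 2·0) = (4, 0)
w2 = Dw1 = (1·4 + 0·0; 0·4 + 2·0) = (4, 0)
The requested component of w2 is 4.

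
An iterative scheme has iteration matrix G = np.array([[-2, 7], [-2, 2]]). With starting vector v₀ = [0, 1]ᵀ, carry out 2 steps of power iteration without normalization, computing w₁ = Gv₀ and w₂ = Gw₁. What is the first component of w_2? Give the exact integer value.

0

w1 = Gv₀ = ((-2)·0 + 7·1; (-2)·0 + 2·1) = (7, 2)
w2 = Gw1 = ((-2)·7 + 7·2; (-2)·7 + 2·2) = (0, -10)
The requested component of w2 is 0.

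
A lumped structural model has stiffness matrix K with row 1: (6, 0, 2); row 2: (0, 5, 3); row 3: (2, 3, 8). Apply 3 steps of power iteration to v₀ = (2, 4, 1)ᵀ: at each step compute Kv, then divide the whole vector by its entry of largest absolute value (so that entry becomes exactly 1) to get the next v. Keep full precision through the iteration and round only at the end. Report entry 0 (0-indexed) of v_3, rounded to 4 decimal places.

Kv0 = (14.00000, 23.00000, 24.00000); divide by 24.00000 → v1 = (0.58333, 0.95833, 1.00000)
Kv1 = (5.50000, 7.79167, 12.04167); divide by 12.04167 → v2 = (0.45675, 0.64706, 1.00000)
Kv2 = (4.74048, 6.23529, 10.85467); divide by 10.85467 → v3 = (0.43672, 0.57443, 1.00000)
Requested entry of v3: 1370/3137 = 0.4367

0.4367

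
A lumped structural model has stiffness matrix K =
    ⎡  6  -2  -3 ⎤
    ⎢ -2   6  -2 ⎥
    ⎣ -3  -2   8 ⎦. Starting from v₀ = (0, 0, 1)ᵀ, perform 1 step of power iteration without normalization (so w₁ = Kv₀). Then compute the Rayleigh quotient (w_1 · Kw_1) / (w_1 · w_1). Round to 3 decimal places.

λ ≈ 10.052

w1 = Kv₀ = (-3, -2, 8)
Kw1 = (-38, -22, 77)
w1·Kw1 = (-3)·(-38) + (-2)·(-22) + 8·77 = 774; w1·w1 = (-3)·(-3) + (-2)·(-2) + 8·8 = 77
λ ≈ 774/77 = 10.052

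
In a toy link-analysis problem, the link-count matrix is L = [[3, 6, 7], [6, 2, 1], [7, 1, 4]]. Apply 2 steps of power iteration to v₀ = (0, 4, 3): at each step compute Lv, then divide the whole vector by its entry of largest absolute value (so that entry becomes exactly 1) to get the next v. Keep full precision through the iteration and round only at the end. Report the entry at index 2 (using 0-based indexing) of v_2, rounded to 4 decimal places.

Lv0 = (45.00000, 11.00000, 16.00000); divide by 45.00000 → v1 = (1.00000, 0.24444, 0.35556)
Lv1 = (6.95556, 6.84444, 8.66667); divide by 8.66667 → v2 = (0.80256, 0.78974, 1.00000)
Requested entry of v2: 390/390 = 1.0000

1.0000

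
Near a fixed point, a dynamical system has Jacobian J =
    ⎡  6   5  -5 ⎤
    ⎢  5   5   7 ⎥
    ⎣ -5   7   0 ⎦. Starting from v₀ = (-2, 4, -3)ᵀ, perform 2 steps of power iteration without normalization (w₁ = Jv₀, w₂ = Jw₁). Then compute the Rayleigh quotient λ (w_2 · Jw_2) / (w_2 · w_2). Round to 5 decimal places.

λ ≈ -5.37214

w1 = Jv₀ = (6·(-2) + 5·4 + (-5)·(-3); 5·(-2) + 5·4 + 7·(-3); (-5)·(-2) + 7·4 + 0·(-3)) = (23, -11, 38)
w2 = Jw1 = (6·23 + 5·(-11) + (-5)·38; 5·23 + 5·(-11) + 7·38; (-5)·23 + 7·(-11) + 0·38) = (-107, 326, -192)
Jw2 = (1948, -249, 2817)
w2·Jw2 = (-107)·1948 + 326·(-249) + (-192)·2817 = -830474; w2·w2 = (-107)·(-107) + 326·326 + (-192)·(-192) = 154589
λ ≈ -830474/154589 = -5.37214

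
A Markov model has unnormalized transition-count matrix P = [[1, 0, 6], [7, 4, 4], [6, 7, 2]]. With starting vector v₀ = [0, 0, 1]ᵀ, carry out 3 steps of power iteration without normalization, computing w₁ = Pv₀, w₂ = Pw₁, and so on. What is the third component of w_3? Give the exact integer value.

w1 = Pv₀ = (6, 4, 2)
w2 = Pw1 = (18, 66, 68)
w3 = Pw2 = (426, 662, 706)
The requested component of w3 is 706.

706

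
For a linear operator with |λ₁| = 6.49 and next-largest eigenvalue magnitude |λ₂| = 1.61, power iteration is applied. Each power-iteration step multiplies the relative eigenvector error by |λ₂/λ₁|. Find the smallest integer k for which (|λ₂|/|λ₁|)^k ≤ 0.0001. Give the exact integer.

7

|λ₂/λ₁| = 1.61/6.49 = 0.24807
Need k ≥ ln(0.0001) / ln(0.24807) = -9.2103 / -1.3940 ≈ 6.607
Smallest integer k satisfying the bound: 7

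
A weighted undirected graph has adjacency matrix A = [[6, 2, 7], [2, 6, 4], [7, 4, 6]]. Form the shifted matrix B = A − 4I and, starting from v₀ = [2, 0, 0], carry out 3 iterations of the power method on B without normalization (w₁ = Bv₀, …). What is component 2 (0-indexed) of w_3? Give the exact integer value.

1230

B = A − 4I has rows (2, 2, 7); (2, 2, 4); (7, 4, 2)
w1 = Bv₀ = (2·2 + 2·0 + 7·0; 2·2 + 2·0 + 4·0; 7·2 + 4·0 + 2·0) = (4, 4, 14)
w2 = Bw1 = (2·4 + 2·4 + 7·14; 2·4 + 2·4 + 4·14; 7·4 + 4·4 + 2·14) = (114, 72, 72)
w3 = Bw2 = (876, 660, 1230)
Requested component of w3: 1230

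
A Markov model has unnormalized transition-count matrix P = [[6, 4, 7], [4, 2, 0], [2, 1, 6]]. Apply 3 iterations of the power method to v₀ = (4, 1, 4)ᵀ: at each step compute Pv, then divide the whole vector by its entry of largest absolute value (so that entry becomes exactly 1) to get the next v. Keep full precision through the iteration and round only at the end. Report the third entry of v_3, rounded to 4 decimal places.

0.4890

Pv0 = (56.00000, 18.00000, 33.00000); divide by 56.00000 → v1 = (1.00000, 0.32143, 0.58929)
Pv1 = (11.41071, 4.64286, 5.85714); divide by 11.41071 → v2 = (1.00000, 0.40689, 0.51330)
Pv2 = (11.22066, 4.81377, 5.48670); divide by 11.22066 → v3 = (1.00000, 0.42901, 0.48898)
Requested entry of v3: 3506/7170 = 0.4890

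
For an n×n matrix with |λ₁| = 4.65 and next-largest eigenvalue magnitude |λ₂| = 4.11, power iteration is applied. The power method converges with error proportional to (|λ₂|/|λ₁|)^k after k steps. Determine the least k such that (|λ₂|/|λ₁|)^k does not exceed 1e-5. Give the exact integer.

|λ₂/λ₁| = 4.11/4.65 = 0.88387
Need k ≥ ln(1e-5) / ln(0.88387) = -11.5129 / -0.1234 ≈ 93.264
Smallest integer k satisfying the bound: 94

94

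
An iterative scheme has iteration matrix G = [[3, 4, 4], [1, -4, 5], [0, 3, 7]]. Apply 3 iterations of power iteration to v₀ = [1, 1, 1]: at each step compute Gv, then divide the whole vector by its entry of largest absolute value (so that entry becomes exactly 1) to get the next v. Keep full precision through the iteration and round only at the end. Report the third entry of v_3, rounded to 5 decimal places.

0.91041

Gv0 = (11.000000, 2.000000, 10.000000); divide by 11.000000 → v1 = (1.000000, 0.181818, 0.909091)
Gv1 = (7.363636, 4.818182, 6.909091); divide by 7.363636 → v2 = (1.000000, 0.654321, 0.938272)
Gv2 = (9.370370, 3.074074, 8.530864); divide by 9.370370 → v3 = (1.000000, 0.328063, 0.910408)
Requested entry of v3: 691/759 = 0.91041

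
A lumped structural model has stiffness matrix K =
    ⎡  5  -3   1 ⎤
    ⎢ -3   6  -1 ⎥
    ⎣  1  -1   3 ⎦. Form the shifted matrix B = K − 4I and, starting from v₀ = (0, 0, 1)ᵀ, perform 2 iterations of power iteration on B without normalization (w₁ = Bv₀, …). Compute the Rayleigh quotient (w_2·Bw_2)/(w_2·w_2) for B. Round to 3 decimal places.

B = K − 4I has rows (1, -3, 1); (-3, 2, -1); (1, -1, -1)
w1 = Bv₀ = (1, -1, -1)
w2 = Bw1 = (3, -4, 3)
Bw2 = (18, -20, 4)
w2·Bw2 = 146; w2·w2 = 34; μ ≈ 146/34 = 4.294

4.294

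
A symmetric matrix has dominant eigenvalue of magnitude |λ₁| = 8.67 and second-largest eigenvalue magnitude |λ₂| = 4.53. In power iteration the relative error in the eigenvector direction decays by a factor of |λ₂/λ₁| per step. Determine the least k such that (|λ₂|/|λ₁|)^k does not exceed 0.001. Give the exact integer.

|λ₂/λ₁| = 4.53/8.67 = 0.52249
Need k ≥ ln(0.001) / ln(0.52249) = -6.9078 / -0.6491 ≈ 10.641
Smallest integer k satisfying the bound: 11

11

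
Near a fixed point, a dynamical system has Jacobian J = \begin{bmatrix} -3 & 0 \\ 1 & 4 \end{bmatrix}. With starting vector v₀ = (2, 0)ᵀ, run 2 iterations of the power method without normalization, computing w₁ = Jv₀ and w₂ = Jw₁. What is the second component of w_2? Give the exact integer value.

w1 = Jv₀ = ((-3)·2 + 0·0; 1·2 + 4·0) = (-6, 2)
w2 = Jw1 = ((-3)·(-6) + 0·2; 1·(-6) + 4·2) = (18, 2)
The requested component of w2 is 2.

2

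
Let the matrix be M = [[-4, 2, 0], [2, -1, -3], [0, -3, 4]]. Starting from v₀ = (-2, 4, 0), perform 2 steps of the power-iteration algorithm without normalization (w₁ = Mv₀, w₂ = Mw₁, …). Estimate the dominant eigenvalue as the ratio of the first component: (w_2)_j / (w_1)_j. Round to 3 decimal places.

w1 = Mv₀ = ((-4)·(-2) + 2·4 + 0·0; 2·(-2) + (-1)·4 + (-3)·0; 0·(-2) + (-3)·4 + 4·0) = (16, -8, -12)
w2 = Mw1 = ((-4)·16 + 2·(-8) + 0·(-12); 2·16 + (-1)·(-8) + (-3)·(-12); 0·16 + (-3)·(-8) + 4·(-12)) = (-80, 76, -24)
Ratio at component: -80 / 16 = -5.000

λ ≈ -5.000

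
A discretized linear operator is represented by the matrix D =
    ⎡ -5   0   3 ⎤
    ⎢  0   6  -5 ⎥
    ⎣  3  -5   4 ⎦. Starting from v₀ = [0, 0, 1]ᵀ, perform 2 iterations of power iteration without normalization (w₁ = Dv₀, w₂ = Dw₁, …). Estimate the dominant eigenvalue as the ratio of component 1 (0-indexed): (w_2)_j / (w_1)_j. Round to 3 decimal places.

λ ≈ 10.000

w1 = Dv₀ = (3, -5, 4)
w2 = Dw1 = (-3, -50, 50)
Ratio at component: -50 / -5 = 10.000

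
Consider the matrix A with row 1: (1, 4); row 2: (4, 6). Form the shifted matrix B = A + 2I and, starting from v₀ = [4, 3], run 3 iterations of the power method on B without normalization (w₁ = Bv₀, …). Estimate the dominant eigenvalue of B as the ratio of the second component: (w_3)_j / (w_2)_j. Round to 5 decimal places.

B = A + 2I has rows (3, 4); (4, 8)
w1 = Bv₀ = (24, 40)
w2 = Bw1 = (232, 416)
w3 = Bw2 = (2360, 4256)
Ratio: 4256/416 = 10.23077

10.23077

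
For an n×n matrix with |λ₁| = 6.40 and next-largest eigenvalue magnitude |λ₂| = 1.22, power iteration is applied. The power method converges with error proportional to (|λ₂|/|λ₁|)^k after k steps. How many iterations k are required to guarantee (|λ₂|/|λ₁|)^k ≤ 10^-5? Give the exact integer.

|λ₂/λ₁| = 1.22/6.40 = 0.19063
Need k ≥ ln(10^-5) / ln(0.19063) = -11.5129 / -1.6574 ≈ 6.946
Smallest integer k satisfying the bound: 7

7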